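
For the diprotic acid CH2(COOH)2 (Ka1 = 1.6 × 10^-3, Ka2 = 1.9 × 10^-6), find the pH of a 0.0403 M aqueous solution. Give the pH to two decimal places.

pH = 2.14

Since Ka1 ≫ Ka2, the first ionization dominates [H+].
Ka1 = x²/(0.0403 − x) = 1.6 × 10^-3
Solving the quadratic: x = (−Ka1 + √(Ka1² + 4·Ka1·C₀))/2 = 7.27 × 10^-3 M
pH = −log(7.27 × 10^-3) = 2.14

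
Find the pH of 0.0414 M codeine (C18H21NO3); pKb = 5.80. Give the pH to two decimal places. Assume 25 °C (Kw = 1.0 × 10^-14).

C18H21NO3 + H2O ⇌ C18H22NO3+ + OH-
Kb = 10^(−5.80) = 1.58 × 10^-6
Kb = x²/(0.0414 − x) = 1.58 × 10^-6
Assume x ≪ 0.0414: x ≈ √(1.58 × 10^-6 × 0.0414) = 2.56 × 10^-4 M
pOH = 3.59, so pH = 14.00 − pOH = 10.41

pH = 10.41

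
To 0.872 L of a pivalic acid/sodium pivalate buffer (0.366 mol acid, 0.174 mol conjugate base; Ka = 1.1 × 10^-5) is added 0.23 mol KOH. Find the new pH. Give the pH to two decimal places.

pH = 5.43

OH- converts (CH3)3CCOOH to (CH3)3CCOO-: (CH3)3CCOOH → 0.136 mol, (CH3)3CCOO- → 0.404 mol.
pKa = −log(1.1 × 10^-5) = 4.959
pH = pKa + log(n_(CH3)3CCOO-/n_(CH3)3CCOOH) = 4.959 + log(0.404/0.136) = 4.959 + (+0.473)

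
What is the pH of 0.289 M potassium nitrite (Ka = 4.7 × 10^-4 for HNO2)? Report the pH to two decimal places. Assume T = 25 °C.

NO2- is the conjugate base of the weak acid HNO2.
Kb = Kw/Ka = 1.0×10^-14 / 4.7 × 10^-4 = 2.13 × 10^-11
From the ICE table, Kb = x²/(0.289 − x) = 2.13 × 10^-11.
Neglecting x in the denominator: x = √(2.13 × 10^-11 × 0.289) = 2.48 × 10^-6 M
pOH = 5.61, so pH = 14.00 − pOH = 8.39

pH = 8.39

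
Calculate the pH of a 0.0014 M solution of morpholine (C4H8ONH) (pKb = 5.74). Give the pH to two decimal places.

C4H8ONH + H2O ⇌ C4H8ONH2+ + OH-
Kb = 10^(−5.74) = 1.82 × 10^-6
From the ICE table, Kb = x²/(0.0014 − x) = 1.82 × 10^-6.
Neglecting x in the denominator: x = √(1.82 × 10^-6 × 0.0014) = 5.05 × 10^-5 M
pOH = −log(5.05 × 10^-5) = 4.30; pH = 14.00 − 4.30 = 9.70

pH = 9.70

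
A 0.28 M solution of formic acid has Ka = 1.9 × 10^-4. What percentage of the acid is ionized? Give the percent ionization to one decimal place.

HCOOH ⇌ HCOO- + H+; let x = [H+] at equilibrium.
x ≈ √(Ka·C₀) = √(1.9 × 10^-4 × 0.28) = 7.29 × 10^-3 M
Fraction ionized = 7.29 × 10^-3 / 0.28 = 0.0260 → 2.6%

2.6%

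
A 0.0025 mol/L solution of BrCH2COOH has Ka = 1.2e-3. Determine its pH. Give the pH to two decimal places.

BrCH2COOH ⇌ BrCH2COO- + H+
Let x = [H+] at equilibrium. Ka = x²/(0.0025 − x).
Here C₀/Ka ≈ 2.08, so the small-x approximation fails. Use the quadratic:
x = [−0.0012 + √(0.0012² + 1.2e-05)]/2 = 1.23 × 10^-3 M
pH = −log[H+] = −log(1.23 × 10^-3) = 2.91

pH = 2.91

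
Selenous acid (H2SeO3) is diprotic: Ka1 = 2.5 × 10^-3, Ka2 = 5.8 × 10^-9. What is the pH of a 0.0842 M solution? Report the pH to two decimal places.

pH = 1.88

Since Ka1 ≫ Ka2, the first ionization dominates [H+].
Ka1 = x²/(0.0842 − x) = 2.5 × 10^-3
Solving the quadratic: x = (−Ka1 + √(Ka1² + 4·Ka1·C₀))/2 = 1.33 × 10^-2 M
pH = −log(1.33 × 10^-2) = 1.88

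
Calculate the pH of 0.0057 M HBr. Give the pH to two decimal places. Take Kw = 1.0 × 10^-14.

pH = 2.24

HBr is a strong acid and dissociates completely, so [H+] = 0.0057 M.
pH = -log(0.0057) = 2.24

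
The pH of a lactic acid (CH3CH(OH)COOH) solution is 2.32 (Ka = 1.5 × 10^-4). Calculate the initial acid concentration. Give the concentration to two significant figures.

C₀ = 1.6 × 10^-1 M

[H+] = 10^(-2.32) = 4.79 × 10^-3 M = x
Ka = x²/(C₀ − x) ⇒ C₀ = x + x²/Ka
C₀ = 4.79 × 10^-3 + (4.79 × 10^-3)²/(1.5 × 10^-4) = 1.58 × 10^-1 M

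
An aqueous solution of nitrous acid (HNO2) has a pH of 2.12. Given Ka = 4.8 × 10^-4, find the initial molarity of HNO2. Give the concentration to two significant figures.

C₀ = 1.3 × 10^-1 M

[H+] = 10^(-2.12) = 7.59 × 10^-3 M = x
Ka = x²/(C₀ − x) ⇒ C₀ = x + x²/Ka
C₀ = 7.59 × 10^-3 + (7.59 × 10^-3)²/(4.8 × 10^-4) = 1.28 × 10^-1 M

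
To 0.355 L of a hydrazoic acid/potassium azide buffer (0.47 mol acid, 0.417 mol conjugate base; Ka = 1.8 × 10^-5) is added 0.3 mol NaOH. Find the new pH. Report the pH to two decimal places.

OH- converts HN3 to N3-: HN3 → 0.17 mol, N3- → 0.717 mol.
pKa = −log(1.8 × 10^-5) = 4.745
pH = pKa + log(n_N3-/n_HN3) = 4.745 + log(0.717/0.17) = 4.745 + (+0.625)

pH = 5.37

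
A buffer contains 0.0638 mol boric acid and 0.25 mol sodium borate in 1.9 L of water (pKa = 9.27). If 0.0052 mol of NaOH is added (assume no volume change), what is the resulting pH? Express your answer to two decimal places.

pH = 9.91

After neutralization: n(B(OH)3) = 0.0586 mol, n(B(OH)4-) = 0.255 mol.
Henderson–Hasselbalch with mole ratio 0.255/0.0586: pH = 9.27 + (+0.639)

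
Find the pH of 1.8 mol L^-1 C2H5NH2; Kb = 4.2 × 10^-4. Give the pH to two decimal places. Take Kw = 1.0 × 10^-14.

C2H5NH2 + H2O ⇌ C2H5NH3+ + OH-
Kb = [OH-]²/(1.8 − [OH-]) = 4.2 × 10^-4
Since Kb ≪ C₀, [OH-] ≈ √(Kb·C₀) = 2.75 × 10^-2 M.
Check: 1.5% ionized — well under 5%, approximation valid.
pOH = −log(2.75 × 10^-2) = 1.56; pH = 14.00 − 1.56 = 12.44

pH = 12.44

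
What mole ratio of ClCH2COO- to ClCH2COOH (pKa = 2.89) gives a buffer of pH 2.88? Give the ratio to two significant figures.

ratio = 0.98

pH = pKa + log(r) ⇒ log(r) = 2.88 − 2.89 = -0.01
r = [ClCH2COO-]/[ClCH2COOH] = 10^(-0.01) = 0.977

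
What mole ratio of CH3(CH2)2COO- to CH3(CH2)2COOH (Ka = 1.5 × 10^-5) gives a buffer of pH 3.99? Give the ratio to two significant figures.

pKa = -log(1.5 × 10^-5) = 4.824
pH = pKa + log(r) ⇒ log(r) = 3.99 − 4.824 = -0.834
r = [CH3(CH2)2COO-]/[CH3(CH2)2COOH] = 10^(-0.834) = 0.147

ratio = 0.15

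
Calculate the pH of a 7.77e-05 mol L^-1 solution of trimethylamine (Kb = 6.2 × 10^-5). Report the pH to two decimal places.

pH = 9.65

(CH3)3N + H2O ⇌ (CH3)3NH+ + OH-
Kb = [OH-]²/(7.77e-05 − [OH-]) = 6.2 × 10^-5
[OH-] is not negligible relative to C₀; solve [OH-]² + 6.2e-05·[OH-] − 4.82e-09 = 0.
[OH-] = [−6.2e-05 + √(6.2e-05² + 1.93e-08)]/2 = 4.50 × 10^-5 M
pOH = −log(4.50 × 10^-5) = 4.35; pH = 14.00 − 4.35 = 9.65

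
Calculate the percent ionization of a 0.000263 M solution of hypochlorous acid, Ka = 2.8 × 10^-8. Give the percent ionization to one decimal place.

HOCl ⇌ OCl- + H+; let x = [H+] at equilibrium.
x ≈ √(Ka·C₀) = √(2.8 × 10^-8 × 0.000263) = 2.71 × 10^-6 M
% ionization = x/C₀ × 100% = 2.71 × 10^-6/0.000263 × 100% = 1.0%

1.0%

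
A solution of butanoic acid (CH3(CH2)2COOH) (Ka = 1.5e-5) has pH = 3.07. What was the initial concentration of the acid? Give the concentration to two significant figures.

[H+] = 10^(-3.07) = 8.51 × 10^-4 M = x
Ka = x²/(C₀ − x) ⇒ C₀ = x + x²/Ka
C₀ = 8.51 × 10^-4 + (8.51 × 10^-4)²/(1.5 × 10^-5) = 4.91 × 10^-2 M

C₀ = 4.9 × 10^-2 M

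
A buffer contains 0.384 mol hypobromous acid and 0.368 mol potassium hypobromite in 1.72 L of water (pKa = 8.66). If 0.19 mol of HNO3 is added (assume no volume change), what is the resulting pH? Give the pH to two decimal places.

pH = 8.15

After neutralization: n(HOBr) = 0.574 mol, n(OBr-) = 0.178 mol.
Henderson–Hasselbalch with mole ratio 0.178/0.574: pH = 8.66 + (-0.508)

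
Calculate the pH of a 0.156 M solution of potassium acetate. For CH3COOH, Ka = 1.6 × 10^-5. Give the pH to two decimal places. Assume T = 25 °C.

pH = 8.99

CH3COO- is the conjugate base of the weak acid CH3COOH.
Kb = Kw/Ka = 1.0×10^-14 / 1.6 × 10^-5 = 6.25 × 10^-10
Kb = [OH-]²/(0.156 − [OH-]) = 6.25 × 10^-10
Assume [OH-] ≪ 0.156: [OH-] ≈ √(6.25 × 10^-10 × 0.156) = 9.87 × 10^-6 M
pOH = −log(9.87 × 10^-6) = 5.01; pH = 14.00 − 5.01 = 8.99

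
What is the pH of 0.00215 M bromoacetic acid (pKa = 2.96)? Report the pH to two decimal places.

BrCH2COOH ⇌ BrCH2COO- + H+
Ka = 10^(−2.96) = 1.10 × 10^-3
Ka = x²/(0.00215 − x) = 1.10 × 10^-3
x is not negligible relative to C₀; solve x² + 0.0011·x − 2.37e-06 = 0.
x = [−0.0011 + √(0.0011² + 9.46e-06)]/2 = 1.08 × 10^-3 M
pH = −log(1.08 × 10^-3) = 2.97

pH = 2.97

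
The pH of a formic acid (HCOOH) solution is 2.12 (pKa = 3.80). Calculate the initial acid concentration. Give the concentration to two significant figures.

C₀ = 3.7 × 10^-1 M

[H+] = 10^(-2.12) = 7.59 × 10^-3 M = x
Ka = 10^(−3.80) = 1.58 × 10^-4
Ka = x²/(C₀ − x) ⇒ C₀ = x + x²/Ka
C₀ = 7.59 × 10^-3 + (7.59 × 10^-3)²/(1.58 × 10^-4) = 3.72 × 10^-1 M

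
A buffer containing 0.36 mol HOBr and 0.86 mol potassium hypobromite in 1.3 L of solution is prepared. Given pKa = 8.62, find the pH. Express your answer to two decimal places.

pH = 9.00

pH = pKa + log([A⁻]/[HA]) = 8.62 + log(0.86/0.36)
pH = 8.62 + (+0.378) = 9.00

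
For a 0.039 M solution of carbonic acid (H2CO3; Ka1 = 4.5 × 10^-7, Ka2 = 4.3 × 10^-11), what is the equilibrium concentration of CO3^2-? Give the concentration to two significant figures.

First ionization gives [H+] ≈ [HCO3-] = 1.32 × 10^-4 M.
Second step: Ka2 = [H+][CO3^2-]/[HCO3-] ≈ [CO3^2-] (since [H+] ≈ [HCO3-]).
So [CO3^2-] ≈ Ka2.

4.3 × 10^-11 M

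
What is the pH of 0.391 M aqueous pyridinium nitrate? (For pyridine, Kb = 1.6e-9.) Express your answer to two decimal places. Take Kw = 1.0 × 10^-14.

pH = 2.81

C5H5NH+ is the conjugate acid of the weak base C5H5N.
Ka = Kw/Kb = 1.0×10^-14 / 1.6 × 10^-9 = 6.25 × 10^-6
Ka = [H+]²/(0.391 − [H+]) = 6.25 × 10^-6
Since Ka ≪ C₀, [H+] ≈ √(Ka·C₀) = 1.56 × 10^-3 M.
pH = −log[H+] = −log(1.56 × 10^-3) = 2.81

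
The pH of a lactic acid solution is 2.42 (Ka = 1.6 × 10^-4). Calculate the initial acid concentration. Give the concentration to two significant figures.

C₀ = 9.4 × 10^-2 M

[H+] = 10^(-2.42) = 3.80 × 10^-3 M = x
Ka = x²/(C₀ − x) ⇒ C₀ = x + x²/Ka
C₀ = 3.80 × 10^-3 + (3.80 × 10^-3)²/(1.6 × 10^-4) = 9.40 × 10^-2 M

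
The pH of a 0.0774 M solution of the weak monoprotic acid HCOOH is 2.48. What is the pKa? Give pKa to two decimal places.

[H+] = 10^(-2.48) = 3.31 × 10^-3 M
At equilibrium [HA] = 0.0774 − 3.31 × 10^-3 = 7.41 × 10^-2 M
Ka = [H+][A-]/[HA] = (3.31 × 10^-3)² / 7.41 × 10^-2 = 1.48 × 10^-4
pKa = -log(1.48 × 10^-4) = 3.83

pKa = 3.83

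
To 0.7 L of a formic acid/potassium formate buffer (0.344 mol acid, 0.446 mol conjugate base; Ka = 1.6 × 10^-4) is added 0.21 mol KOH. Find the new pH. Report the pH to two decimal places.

pH = 4.49

OH- converts HCOOH to HCOO-: HCOOH → 0.134 mol, HCOO- → 0.656 mol.
pKa = −log(1.6 × 10^-4) = 3.796
Henderson–Hasselbalch with mole ratio 0.656/0.134: pH = 3.796 + (+0.690)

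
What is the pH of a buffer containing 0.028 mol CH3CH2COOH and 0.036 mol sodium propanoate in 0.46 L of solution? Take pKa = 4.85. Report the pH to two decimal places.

pH = pKa + log([A⁻]/[HA]) = 4.85 + log(0.036/0.028)
pH = 4.85 + (+0.109) = 4.96

pH = 4.96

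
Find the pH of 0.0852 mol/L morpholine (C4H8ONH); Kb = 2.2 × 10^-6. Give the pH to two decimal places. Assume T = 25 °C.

pH = 10.64

C4H8ONH + H2O ⇌ C4H8ONH2+ + OH-
Kb = [OH-]²/(0.0852 − [OH-]) = 2.2 × 10^-6
Assume [OH-] ≪ 0.0852: [OH-] ≈ √(2.2 × 10^-6 × 0.0852) = 4.33 × 10^-4 M
pOH = 3.36, so pH = 14.00 − pOH = 10.64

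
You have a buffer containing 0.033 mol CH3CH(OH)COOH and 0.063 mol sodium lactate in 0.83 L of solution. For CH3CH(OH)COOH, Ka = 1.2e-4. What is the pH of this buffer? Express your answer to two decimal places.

pH = 4.20

pKa = −log(1.2 × 10^-4) = 3.921
pH = pKa + log([A⁻]/[HA]) = 3.921 + log(0.063/0.033)
pH = 3.921 + (+0.281) = 4.20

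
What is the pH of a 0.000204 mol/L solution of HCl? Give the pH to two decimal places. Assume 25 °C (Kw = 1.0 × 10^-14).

HCl is a strong acid and dissociates completely, so [H+] = 0.000204 M.
pH = -log(0.000204) = 3.69

pH = 3.69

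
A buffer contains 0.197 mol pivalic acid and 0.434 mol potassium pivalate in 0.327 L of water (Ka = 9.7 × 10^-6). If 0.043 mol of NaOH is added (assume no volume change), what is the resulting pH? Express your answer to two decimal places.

pH = 5.50

OH- converts (CH3)3CCOOH to (CH3)3CCOO-: (CH3)3CCOOH → 0.154 mol, (CH3)3CCOO- → 0.477 mol.
pKa = −log(9.7 × 10^-6) = 5.013
pH = pKa + log(n_(CH3)3CCOO-/n_(CH3)3CCOOH) = 5.013 + log(0.477/0.154) = 5.013 + (+0.491)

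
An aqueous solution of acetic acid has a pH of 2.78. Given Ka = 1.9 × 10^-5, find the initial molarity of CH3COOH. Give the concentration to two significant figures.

[H+] = 10^(-2.78) = 1.66 × 10^-3 M = x
Ka = x²/(C₀ − x) ⇒ C₀ = x + x²/Ka
C₀ = 1.66 × 10^-3 + (1.66 × 10^-3)²/(1.9 × 10^-5) = 1.47 × 10^-1 M

C₀ = 1.5 × 10^-1 M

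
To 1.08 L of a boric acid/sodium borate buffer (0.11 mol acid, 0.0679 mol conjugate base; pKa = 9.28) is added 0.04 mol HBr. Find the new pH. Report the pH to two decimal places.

After neutralization: n(B(OH)3) = 0.15 mol, n(B(OH)4-) = 0.0279 mol.
pH = pKa + log(n_B(OH)4-/n_B(OH)3) = 9.28 + log(0.0279/0.15) = 9.28 + (-0.730)

pH = 8.55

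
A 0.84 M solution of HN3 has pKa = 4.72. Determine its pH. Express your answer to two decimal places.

HN3 ⇌ N3- + H+
Ka = 10^(−4.72) = 1.91 × 10^-5
Let x = [H+] at equilibrium. Ka = x²/(0.84 − x).
Neglecting x in the denominator: x = √(1.91 × 10^-5 × 0.84) = 4.01 × 10^-3 M
(x/C₀ = 0.48% < 5%, so the approximation holds.)
pH = −log(4.01 × 10^-3) = 2.40

pH = 2.40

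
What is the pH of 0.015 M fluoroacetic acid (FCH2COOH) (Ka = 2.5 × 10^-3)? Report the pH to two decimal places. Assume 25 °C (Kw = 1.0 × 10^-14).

pH = 2.30

FCH2COOH ⇌ FCH2COO- + H+
From the ICE table, Ka = [H+]²/(0.015 − [H+]) = 2.5 × 10^-3.
The 5% rule fails; solving [H+]² + Ka·[H+] − Ka·C₀ = 0 exactly:
[H+] = [−0.0025 + √(0.0025² + 0.00015)]/2 = 5.00 × 10^-3 M
pH = −log[H+] = −log(5.00 × 10^-3) = 2.30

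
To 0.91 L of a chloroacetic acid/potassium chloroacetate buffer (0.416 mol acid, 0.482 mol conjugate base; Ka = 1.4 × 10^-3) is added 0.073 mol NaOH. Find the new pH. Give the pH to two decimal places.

pH = 3.06

OH- converts ClCH2COOH to ClCH2COO-: ClCH2COOH → 0.343 mol, ClCH2COO- → 0.555 mol.
pKa = −log(1.4 × 10^-3) = 2.854
Henderson–Hasselbalch with mole ratio 0.555/0.343: pH = 2.854 + (+0.209)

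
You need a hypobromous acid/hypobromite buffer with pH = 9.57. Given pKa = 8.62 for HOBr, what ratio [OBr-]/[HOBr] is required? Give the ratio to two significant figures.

ratio = 8.9

pH = pKa + log(r) ⇒ log(r) = 9.57 − 8.62 = +0.95
r = [OBr-]/[HOBr] = 10^(+0.95) = 8.91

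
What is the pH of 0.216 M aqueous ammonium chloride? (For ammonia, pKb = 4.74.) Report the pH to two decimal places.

pH = 4.96

NH4+ is the conjugate acid of the weak base NH3.
Kb = 10^(−4.74) = 1.82 × 10^-5
Ka = Kw/Kb = 1.0×10^-14 / 1.82 × 10^-5 = 5.49 × 10^-10
Ka = x²/(0.216 − x) = 5.49 × 10^-10
Since Ka ≪ C₀, x ≈ √(Ka·C₀) = 1.09 × 10^-5 M.
(x/C₀ = 0.005% < 5%, so the approximation holds.)
pH = −log(1.09 × 10^-5) = 4.96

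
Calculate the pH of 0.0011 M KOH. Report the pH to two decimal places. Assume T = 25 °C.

pH = 11.04

KOH is a strong base; [OH-] = 0.0011 M.
pOH = -log(0.0011) = 2.96
pH = 14.00 - 2.96 = 11.04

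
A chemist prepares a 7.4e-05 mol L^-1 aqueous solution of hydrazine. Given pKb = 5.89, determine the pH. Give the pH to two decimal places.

pH = 8.96

N2H4 + H2O ⇌ N2H5+ + OH-
Kb = 10^(−5.89) = 1.29 × 10^-6
Kb = x²/(7.4e-05 − x) = 1.29 × 10^-6
x is not negligible relative to C₀; solve x² + 1.29e-06·x − 9.55e-11 = 0.
x = [−1.29e-06 + √(1.29e-06² + 3.82e-10)]/2 = 9.15 × 10^-6 M
pOH = −log(9.15 × 10^-6) = 5.04; pH = 14.00 − 5.04 = 8.96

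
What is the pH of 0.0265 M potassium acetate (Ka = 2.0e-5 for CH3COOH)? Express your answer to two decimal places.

pH = 8.56

CH3COO- is the conjugate base of the weak acid CH3COOH.
Kb = Kw/Ka = 1.0×10^-14 / 2.0 × 10^-5 = 5.00 × 10^-10
From the ICE table, Kb = x²/(0.0265 − x) = 5.00 × 10^-10.
Neglecting x in the denominator: x = √(5.00 × 10^-10 × 0.0265) = 3.64 × 10^-6 M
(x/C₀ = 0.014% < 5%, so the approximation holds.)
pOH = 5.44, so pH = 14.00 − pOH = 8.56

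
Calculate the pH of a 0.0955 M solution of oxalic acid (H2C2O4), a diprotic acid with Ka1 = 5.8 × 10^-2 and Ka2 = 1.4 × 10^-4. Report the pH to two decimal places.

pH = 1.29

Ka1 ≫ Ka2, so treat the first dissociation as the only significant source of H+.
Ka1 = x²/(0.0955 − x) = 5.8 × 10^-2
Solving the quadratic: x = (−Ka1 + √(Ka1² + 4·Ka1·C₀))/2 = 5.09 × 10^-2 M
pH = −log(5.09 × 10^-2) = 1.29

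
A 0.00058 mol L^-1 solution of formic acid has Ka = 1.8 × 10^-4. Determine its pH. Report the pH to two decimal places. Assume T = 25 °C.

pH = 3.61

HCOOH ⇌ HCOO- + H+
From the ICE table, Ka = x²/(0.00058 − x) = 1.8 × 10^-4.
The 5% rule fails; solving x² + Ka·x − Ka·C₀ = 0 exactly:
x = [−0.00018 + √(0.00018² + 4.18e-07)]/2 = 2.45 × 10^-4 M
pH = −log[H+] = −log(2.45 × 10^-4) = 3.61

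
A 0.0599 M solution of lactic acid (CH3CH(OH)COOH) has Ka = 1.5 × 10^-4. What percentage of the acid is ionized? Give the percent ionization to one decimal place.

4.9%

CH3CH(OH)COOH ⇌ CH3CH(OH)COO- + H+; let x = [H+] at equilibrium.
Solve x² + 0.00015x − 8.98e-06 = 0 → x = 2.92 × 10^-3 M
% ionization = x/C₀ × 100% = 2.92 × 10^-3/0.0599 × 100% = 4.9%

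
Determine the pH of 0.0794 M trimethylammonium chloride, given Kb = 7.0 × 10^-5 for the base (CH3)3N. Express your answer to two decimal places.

pH = 5.47

(CH3)3NH+ is the conjugate acid of the weak base (CH3)3N.
Ka = Kw/Kb = 1.0×10^-14 / 7.0 × 10^-5 = 1.43 × 10^-10
Ka = x²/(0.0794 − x) = 1.43 × 10^-10
Assume x ≪ 0.0794: x ≈ √(1.43 × 10^-10 × 0.0794) = 3.37 × 10^-6 M
pH = −log(3.37 × 10^-6) = 5.47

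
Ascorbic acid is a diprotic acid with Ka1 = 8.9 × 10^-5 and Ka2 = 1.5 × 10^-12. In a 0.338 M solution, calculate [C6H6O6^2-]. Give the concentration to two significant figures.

First ionization gives [H+] ≈ [HC6H6O6-] = 5.48 × 10^-3 M.
Second step: Ka2 = [H+][C6H6O6^2-]/[HC6H6O6-] ≈ [C6H6O6^2-] (since [H+] ≈ [HC6H6O6-]).
So [C6H6O6^2-] ≈ Ka2.

1.5 × 10^-12 M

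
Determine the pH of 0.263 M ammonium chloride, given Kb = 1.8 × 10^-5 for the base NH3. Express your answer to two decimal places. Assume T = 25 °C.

pH = 4.92

NH4+ is the conjugate acid of the weak base NH3.
Ka = Kw/Kb = 1.0×10^-14 / 1.8 × 10^-5 = 5.56 × 10^-10
From the ICE table, Ka = [H+]²/(0.263 − [H+]) = 5.56 × 10^-10.
Neglecting [H+] in the denominator: [H+] = √(5.56 × 10^-10 × 0.263) = 1.21 × 10^-5 M
pH = −log[H+] = −log(1.21 × 10^-5) = 4.92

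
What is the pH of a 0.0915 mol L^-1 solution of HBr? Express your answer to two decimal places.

pH = 1.04

HBr is a strong acid and dissociates completely, so [H+] = 0.0915 M.
pH = -log(0.0915) = 1.04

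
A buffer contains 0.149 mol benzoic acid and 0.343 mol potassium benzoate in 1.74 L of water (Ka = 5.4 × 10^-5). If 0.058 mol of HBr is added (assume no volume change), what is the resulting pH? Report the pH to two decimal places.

After neutralization: n(C6H5COOH) = 0.207 mol, n(C6H5COO-) = 0.285 mol.
pKa = −log(5.4 × 10^-5) = 4.268
Henderson–Hasselbalch with mole ratio 0.285/0.207: pH = 4.268 + (+0.139)

pH = 4.41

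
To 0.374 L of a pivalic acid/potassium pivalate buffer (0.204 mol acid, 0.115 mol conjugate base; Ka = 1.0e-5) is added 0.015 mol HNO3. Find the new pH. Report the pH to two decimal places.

After neutralization: n((CH3)3CCOOH) = 0.219 mol, n((CH3)3CCOO-) = 0.1 mol.
pKa = −log(1.0 × 10^-5) = 5.000
Henderson–Hasselbalch with mole ratio 0.1/0.219: pH = 5.000 + (-0.340)

pH = 4.66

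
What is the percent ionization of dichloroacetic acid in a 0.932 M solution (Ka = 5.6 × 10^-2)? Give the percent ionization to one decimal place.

Cl2CHCOOH ⇌ Cl2CHCOO- + H+; let x = [H+] at equilibrium.
Ka = x²/(C₀ − x); solving the quadratic gives x = 2.02 × 10^-1 M.
Fraction ionized = 2.02 × 10^-1 / 0.932 = 0.2167 → 21.7%

21.7%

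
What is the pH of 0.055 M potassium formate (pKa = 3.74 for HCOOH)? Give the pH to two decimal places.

HCOO- is the conjugate base of the weak acid HCOOH.
Ka = 10^(−3.74) = 1.82 × 10^-4
Kb = Kw/Ka = 1.0×10^-14 / 1.82 × 10^-4 = 5.49 × 10^-11
From the ICE table, Kb = x²/(0.055 − x) = 5.49 × 10^-11.
Assume x ≪ 0.055: x ≈ √(5.49 × 10^-11 × 0.055) = 1.74 × 10^-6 M
pOH = 5.76, so pH = 14.00 − pOH = 8.24

pH = 8.24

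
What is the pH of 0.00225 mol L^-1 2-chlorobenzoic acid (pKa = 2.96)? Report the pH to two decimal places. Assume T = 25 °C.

ClC6H4COOH ⇌ ClC6H4COO- + H+
Ka = 10^(−2.96) = 1.10 × 10^-3
Ka = [H+]²/(0.00225 − [H+]) = 1.10 × 10^-3
Here C₀/Ka ≈ 2.05, so the small-[H+] approximation fails. Use the quadratic:
[H+] = (−Ka + √(Ka² + 4·Ka·C₀))/2 = 1.12 × 10^-3 M
pH = −log[H+] = −log(1.12 × 10^-3) = 2.95

pH = 2.95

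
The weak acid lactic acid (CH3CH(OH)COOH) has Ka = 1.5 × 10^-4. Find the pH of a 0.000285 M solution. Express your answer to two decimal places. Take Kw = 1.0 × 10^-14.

CH3CH(OH)COOH ⇌ CH3CH(OH)COO- + H+
Ka = [H+]²/(0.000285 − [H+]) = 1.5 × 10^-4
The 5% rule fails; solving [H+]² + Ka·[H+] − Ka·C₀ = 0 exactly:
[H+] = [−0.00015 + √(0.00015² + 1.71e-07)]/2 = 1.45 × 10^-4 M
pH = −log(1.45 × 10^-4) = 3.84

pH = 3.84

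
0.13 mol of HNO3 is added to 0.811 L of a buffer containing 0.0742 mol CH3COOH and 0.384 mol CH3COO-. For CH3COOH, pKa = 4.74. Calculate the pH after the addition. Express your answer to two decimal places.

After neutralization: n(CH3COOH) = 0.204 mol, n(CH3COO-) = 0.254 mol.
Henderson–Hasselbalch with mole ratio 0.254/0.204: pH = 4.74 + (+0.095)

pH = 4.83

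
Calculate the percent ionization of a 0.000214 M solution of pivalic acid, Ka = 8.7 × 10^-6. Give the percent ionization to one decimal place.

(CH3)3CCOOH ⇌ (CH3)3CCOO- + H+; let x = [H+] at equilibrium.
Solve x² + 8.7e-06x − 1.86e-09 = 0 → x = 3.90 × 10^-5 M
% ionization = x/C₀ × 100% = 3.90 × 10^-5/0.000214 × 100% = 18.2%

18.2%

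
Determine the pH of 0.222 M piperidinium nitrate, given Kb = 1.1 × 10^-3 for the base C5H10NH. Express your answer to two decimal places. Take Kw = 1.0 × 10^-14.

pH = 5.85

C5H10NH2+ is the conjugate acid of the weak base C5H10NH.
Ka = Kw/Kb = 1.0×10^-14 / 1.1 × 10^-3 = 9.09 × 10^-12
From the ICE table, Ka = x²/(0.222 − x) = 9.09 × 10^-12.
Neglecting x in the denominator: x = √(9.09 × 10^-12 × 0.222) = 1.42 × 10^-6 M
Check: 0.00064% ionized — well under 5%, approximation valid.
pH = −log[H+] = −log(1.42 × 10^-6) = 5.85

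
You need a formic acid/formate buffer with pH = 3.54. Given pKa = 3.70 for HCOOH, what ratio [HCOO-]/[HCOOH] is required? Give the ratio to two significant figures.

pH = pKa + log(r) ⇒ log(r) = 3.54 − 3.70 = -0.16
r = [HCOO-]/[HCOOH] = 10^(-0.16) = 0.692

ratio = 0.69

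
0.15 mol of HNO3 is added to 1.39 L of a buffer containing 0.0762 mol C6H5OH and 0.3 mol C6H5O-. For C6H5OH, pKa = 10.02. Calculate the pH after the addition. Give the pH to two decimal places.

Added H+ converts C6H5O- to C6H5OH: C6H5OH → 0.226 mol, C6H5O- → 0.15 mol.
pH = pKa + log([A⁻]/[HA]) = 10.02 + log(0.15/0.226) = 10.02 -0.178

pH = 9.84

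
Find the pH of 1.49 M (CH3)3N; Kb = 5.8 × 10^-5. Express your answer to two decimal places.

(CH3)3N + H2O ⇌ (CH3)3NH+ + OH-
From the ICE table, Kb = x²/(1.49 − x) = 5.8 × 10^-5.
Neglecting x in the denominator: x = √(5.8 × 10^-5 × 1.49) = 9.30 × 10^-3 M
pOH = 2.03, so pH = 14.00 − pOH = 11.97

pH = 11.97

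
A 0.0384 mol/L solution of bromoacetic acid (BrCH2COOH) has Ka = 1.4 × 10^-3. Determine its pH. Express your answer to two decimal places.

pH = 2.18

BrCH2COOH ⇌ BrCH2COO- + H+
From the ICE table, Ka = x²/(0.0384 − x) = 1.4 × 10^-3.
The 5% rule fails; solving x² + Ka·x − Ka·C₀ = 0 exactly:
x = [−0.0014 + √(0.0014² + 0.000215)]/2 = 6.67 × 10^-3 M
pH = −log(6.67 × 10^-3) = 2.18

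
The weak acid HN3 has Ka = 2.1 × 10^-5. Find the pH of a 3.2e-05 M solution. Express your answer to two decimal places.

HN3 ⇌ N3- + H+
Ka = [H+]²/(3.2e-05 − [H+]) = 2.1 × 10^-5
[H+] is not negligible relative to C₀; solve [H+]² + 2.1e-05·[H+] − 6.72e-10 = 0.
[H+] = (−Ka + √(Ka² + 4·Ka·C₀))/2 = 1.75 × 10^-5 M
pH = −log(1.75 × 10^-5) = 4.76

pH = 4.76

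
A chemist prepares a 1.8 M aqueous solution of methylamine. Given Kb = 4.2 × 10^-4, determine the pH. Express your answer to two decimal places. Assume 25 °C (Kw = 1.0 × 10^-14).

pH = 12.44

CH3NH2 + H2O ⇌ CH3NH3+ + OH-
From the ICE table, Kb = [OH-]²/(1.8 − [OH-]) = 4.2 × 10^-4.
Neglecting [OH-] in the denominator: [OH-] = √(4.2 × 10^-4 × 1.8) = 2.75 × 10^-2 M
pOH = 1.56, so pH = 14.00 − pOH = 12.44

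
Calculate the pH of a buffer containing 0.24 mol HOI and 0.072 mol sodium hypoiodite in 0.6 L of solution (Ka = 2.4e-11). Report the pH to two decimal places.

pH = 10.10

pKa = −log(2.4 × 10^-11) = 10.620
pH = pKa + log([A⁻]/[HA]) = 10.620 + log(0.072/0.24)
pH = 10.620 + (-0.523) = 10.10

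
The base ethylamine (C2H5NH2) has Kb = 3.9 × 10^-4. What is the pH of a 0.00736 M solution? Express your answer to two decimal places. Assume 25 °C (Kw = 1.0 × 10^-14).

C2H5NH2 + H2O ⇌ C2H5NH3+ + OH-
Kb = x²/(0.00736 − x) = 3.9 × 10^-4
x is not negligible relative to C₀; solve x² + 0.00039·x − 2.87e-06 = 0.
x = [−0.00039 + √(0.00039² + 1.15e-05)]/2 = 1.51 × 10^-3 M
pOH = −log(1.51 × 10^-3) = 2.82; pH = 14.00 − 2.82 = 11.18

pH = 11.18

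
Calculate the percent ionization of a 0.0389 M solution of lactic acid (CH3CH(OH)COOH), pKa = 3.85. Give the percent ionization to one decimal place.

CH3CH(OH)COOH ⇌ CH3CH(OH)COO- + H+; let x = [H+] at equilibrium.
Ka = 10^(−3.85) = 1.41 × 10^-4
Ka = x²/(C₀ − x); solving the quadratic gives x = 2.27 × 10^-3 M.
Fraction ionized = 2.27 × 10^-3 / 0.0389 = 0.0584 → 5.8%

5.8%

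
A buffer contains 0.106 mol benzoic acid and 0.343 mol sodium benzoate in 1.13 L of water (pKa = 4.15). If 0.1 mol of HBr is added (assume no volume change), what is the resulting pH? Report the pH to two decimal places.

pH = 4.22

After neutralization: n(C6H5COOH) = 0.206 mol, n(C6H5COO-) = 0.243 mol.
pH = pKa + log([A⁻]/[HA]) = 4.15 + log(0.243/0.206) = 4.15 +0.072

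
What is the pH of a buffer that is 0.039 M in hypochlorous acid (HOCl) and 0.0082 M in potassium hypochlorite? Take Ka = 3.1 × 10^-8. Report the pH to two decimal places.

pH = 6.83

pKa = −log(3.1 × 10^-8) = 7.509
Henderson–Hasselbalch: pH = pKa + log([OCl-]/[HOCl]) = 7.509 + log(0.0082/0.039)
pH = 7.509 + (-0.677) = 6.83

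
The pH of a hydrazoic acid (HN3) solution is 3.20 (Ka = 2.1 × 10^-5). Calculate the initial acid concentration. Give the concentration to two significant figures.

C₀ = 2.0 × 10^-2 M

[H+] = 10^(-3.20) = 6.31 × 10^-4 M = x
Ka = x²/(C₀ − x) ⇒ C₀ = x + x²/Ka
C₀ = 6.31 × 10^-4 + (6.31 × 10^-4)²/(2.1 × 10^-5) = 1.96 × 10^-2 M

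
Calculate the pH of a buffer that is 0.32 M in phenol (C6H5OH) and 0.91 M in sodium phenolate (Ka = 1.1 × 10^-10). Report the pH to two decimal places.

pKa = −log(1.1 × 10^-10) = 9.959
Henderson–Hasselbalch: pH = pKa + log([C6H5O-]/[C6H5OH]) = 9.959 + log(0.91/0.32)
pH = 9.959 + (+0.454) = 10.41

pH = 10.41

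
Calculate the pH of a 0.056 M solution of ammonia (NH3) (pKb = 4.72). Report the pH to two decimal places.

pH = 11.01

NH3 + H2O ⇌ NH4+ + OH-
Kb = 10^(−4.72) = 1.91 × 10^-5
Kb = [OH-]²/(0.056 − [OH-]) = 1.91 × 10^-5
Neglecting [OH-] in the denominator: [OH-] = √(1.91 × 10^-5 × 0.056) = 1.03 × 10^-3 M
pOH = 2.99, so pH = 14.00 − pOH = 11.01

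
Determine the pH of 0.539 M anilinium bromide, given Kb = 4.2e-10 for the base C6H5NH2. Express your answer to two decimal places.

C6H5NH3+ is the conjugate acid of the weak base C6H5NH2.
Ka = Kw/Kb = 1.0×10^-14 / 4.2 × 10^-10 = 2.38 × 10^-5
From the ICE table, Ka = x²/(0.539 − x) = 2.38 × 10^-5.
Assume x ≪ 0.539: x ≈ √(2.38 × 10^-5 × 0.539) = 3.58 × 10^-3 M
pH = −log(3.58 × 10^-3) = 2.45

pH = 2.45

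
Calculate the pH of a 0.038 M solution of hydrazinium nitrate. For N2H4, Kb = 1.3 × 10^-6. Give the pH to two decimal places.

pH = 4.77

N2H5+ is the conjugate acid of the weak base N2H4.
Ka = Kw/Kb = 1.0×10^-14 / 1.3 × 10^-6 = 7.69 × 10^-9
Ka = [H+]²/(0.038 − [H+]) = 7.69 × 10^-9
Since Ka ≪ C₀, [H+] ≈ √(Ka·C₀) = 1.71 × 10^-5 M.
pH = −log[H+] = −log(1.71 × 10^-5) = 4.77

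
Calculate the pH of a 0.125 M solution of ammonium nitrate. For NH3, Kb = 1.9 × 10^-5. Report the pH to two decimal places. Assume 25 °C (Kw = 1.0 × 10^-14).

NH4+ is the conjugate acid of the weak base NH3.
Ka = Kw/Kb = 1.0×10^-14 / 1.9 × 10^-5 = 5.26 × 10^-10
Ka = x²/(0.125 − x) = 5.26 × 10^-10
Assume x ≪ 0.125: x ≈ √(5.26 × 10^-10 × 0.125) = 8.11 × 10^-6 M
pH = −log[H+] = −log(8.11 × 10^-6) = 5.09

pH = 5.09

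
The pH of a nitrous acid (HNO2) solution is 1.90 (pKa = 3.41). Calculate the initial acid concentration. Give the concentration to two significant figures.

[H+] = 10^(-1.90) = 1.26 × 10^-2 M = x
Ka = 10^(−3.41) = 3.89 × 10^-4
Ka = x²/(C₀ − x) ⇒ C₀ = x + x²/Ka
C₀ = 1.26 × 10^-2 + (1.26 × 10^-2)²/(3.89 × 10^-4) = 4.21 × 10^-1 M

C₀ = 4.2 × 10^-1 M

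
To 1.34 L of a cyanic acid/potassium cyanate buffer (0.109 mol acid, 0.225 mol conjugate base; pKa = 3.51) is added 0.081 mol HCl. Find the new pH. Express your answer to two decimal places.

pH = 3.39

After neutralization: n(HOCN) = 0.19 mol, n(OCN-) = 0.144 mol.
pH = pKa + log(n_OCN-/n_HOCN) = 3.51 + log(0.144/0.19) = 3.51 + (-0.120)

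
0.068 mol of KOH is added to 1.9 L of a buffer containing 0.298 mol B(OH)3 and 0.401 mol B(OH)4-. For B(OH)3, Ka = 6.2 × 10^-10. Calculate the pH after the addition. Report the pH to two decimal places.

pH = 9.52

After neutralization: n(B(OH)3) = 0.23 mol, n(B(OH)4-) = 0.469 mol.
pKa = −log(6.2 × 10^-10) = 9.208
Henderson–Hasselbalch with mole ratio 0.469/0.23: pH = 9.208 + (+0.309)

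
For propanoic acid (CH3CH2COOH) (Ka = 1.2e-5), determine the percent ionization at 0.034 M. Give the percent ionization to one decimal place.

1.9%

CH3CH2COOH ⇌ CH3CH2COO- + H+; let x = [H+] at equilibrium.
x ≈ √(Ka·C₀) = √(1.2 × 10^-5 × 0.034) = 6.39 × 10^-4 M
Fraction ionized = 6.39 × 10^-4 / 0.034 = 0.0188 → 1.9%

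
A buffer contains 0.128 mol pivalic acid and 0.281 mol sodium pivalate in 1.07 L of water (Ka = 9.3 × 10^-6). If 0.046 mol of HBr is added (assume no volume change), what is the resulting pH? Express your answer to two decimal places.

pH = 5.16

Added H+ converts (CH3)3CCOO- to (CH3)3CCOOH: (CH3)3CCOOH → 0.174 mol, (CH3)3CCOO- → 0.235 mol.
pKa = −log(9.3 × 10^-6) = 5.032
Henderson–Hasselbalch with mole ratio 0.235/0.174: pH = 5.032 + (+0.131)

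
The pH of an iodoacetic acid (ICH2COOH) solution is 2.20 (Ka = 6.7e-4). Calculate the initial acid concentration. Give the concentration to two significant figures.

[H+] = 10^(-2.20) = 6.31 × 10^-3 M = x
Ka = x²/(C₀ − x) ⇒ C₀ = x + x²/Ka
C₀ = 6.31 × 10^-3 + (6.31 × 10^-3)²/(6.7 × 10^-4) = 6.57 × 10^-2 M

C₀ = 6.6 × 10^-2 M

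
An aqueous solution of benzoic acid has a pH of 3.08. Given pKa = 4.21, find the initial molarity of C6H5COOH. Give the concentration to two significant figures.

[H+] = 10^(-3.08) = 8.32 × 10^-4 M = x
Ka = 10^(−4.21) = 6.17 × 10^-5
Ka = x²/(C₀ − x) ⇒ C₀ = x + x²/Ka
C₀ = 8.32 × 10^-4 + (8.32 × 10^-4)²/(6.17 × 10^-5) = 1.21 × 10^-2 M

C₀ = 1.2 × 10^-2 M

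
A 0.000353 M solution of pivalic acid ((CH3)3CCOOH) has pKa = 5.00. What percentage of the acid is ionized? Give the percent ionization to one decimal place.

(CH3)3CCOOH ⇌ (CH3)3CCOO- + H+; let x = [H+] at equilibrium.
Ka = 10^(−5.00) = 1.00 × 10^-5
Solve x² + 1e-05x − 3.53e-09 = 0 → x = 5.46 × 10^-5 M
% ionization = x/C₀ × 100% = 5.46 × 10^-5/0.000353 × 100% = 15.5%

15.5%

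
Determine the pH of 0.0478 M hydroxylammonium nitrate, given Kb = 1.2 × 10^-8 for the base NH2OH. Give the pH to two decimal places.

NH3OH+ is the conjugate acid of the weak base NH2OH.
Ka = Kw/Kb = 1.0×10^-14 / 1.2 × 10^-8 = 8.33 × 10^-7
From the ICE table, Ka = [H+]²/(0.0478 − [H+]) = 8.33 × 10^-7.
Since Ka ≪ C₀, [H+] ≈ √(Ka·C₀) = 2.00 × 10^-4 M.
([H+]/C₀ = 0.42% < 5%, so the approximation holds.)
pH = −log(2.00 × 10^-4) = 3.70

pH = 3.70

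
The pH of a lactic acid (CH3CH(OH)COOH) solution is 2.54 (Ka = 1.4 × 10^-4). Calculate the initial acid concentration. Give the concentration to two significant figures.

C₀ = 6.2 × 10^-2 M

[H+] = 10^(-2.54) = 2.88 × 10^-3 M = x
Ka = x²/(C₀ − x) ⇒ C₀ = x + x²/Ka
C₀ = 2.88 × 10^-3 + (2.88 × 10^-3)²/(1.4 × 10^-4) = 6.21 × 10^-2 M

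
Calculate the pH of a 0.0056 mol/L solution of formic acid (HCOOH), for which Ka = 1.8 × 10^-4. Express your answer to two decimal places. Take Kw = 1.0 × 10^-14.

HCOOH ⇌ HCOO- + H+
Ka = x²/(0.0056 − x) = 1.8 × 10^-4
Here C₀/Ka ≈ 31.1, so the small-x approximation fails. Use the quadratic:
x = (−Ka + √(Ka² + 4·Ka·C₀))/2 = 9.18 × 10^-4 M
pH = −log(9.18 × 10^-4) = 3.04

pH = 3.04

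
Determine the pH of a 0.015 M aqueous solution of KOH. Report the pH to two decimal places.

KOH is a strong base; [OH-] = 0.015 M.
pOH = -log(0.015) = 1.82
pH = 14.00 - 1.82 = 12.18

pH = 12.18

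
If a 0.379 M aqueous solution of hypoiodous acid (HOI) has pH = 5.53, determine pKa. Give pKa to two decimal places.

[H+] = 10^(-5.53) = 2.95 × 10^-6 M
At equilibrium [HA] = 0.379 − 2.95 × 10^-6 = 3.79 × 10^-1 M
Ka = [H+][A-]/[HA] = (2.95 × 10^-6)² / 3.79 × 10^-1 = 2.30 × 10^-11
pKa = -log(2.30 × 10^-11) = 10.64

pKa = 10.64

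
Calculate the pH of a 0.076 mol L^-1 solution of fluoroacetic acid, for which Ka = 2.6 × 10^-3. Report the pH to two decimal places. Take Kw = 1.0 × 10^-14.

pH = 1.89

FCH2COOH ⇌ FCH2COO- + H+
Ka = [H+]²/(0.076 − [H+]) = 2.6 × 10^-3
[H+] is not negligible relative to C₀; solve [H+]² + 0.0026·[H+] − 0.000198 = 0.
[H+] = (−Ka + √(Ka² + 4·Ka·C₀))/2 = 1.28 × 10^-2 M
pH = −log(1.28 × 10^-2) = 1.89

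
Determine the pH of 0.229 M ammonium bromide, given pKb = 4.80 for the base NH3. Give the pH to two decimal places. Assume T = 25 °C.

NH4+ is the conjugate acid of the weak base NH3.
Kb = 10^(−4.80) = 1.58 × 10^-5
Ka = Kw/Kb = 1.0×10^-14 / 1.58 × 10^-5 = 6.33 × 10^-10
From the ICE table, Ka = [H+]²/(0.229 − [H+]) = 6.33 × 10^-10.
Neglecting [H+] in the denominator: [H+] = √(6.33 × 10^-10 × 0.229) = 1.20 × 10^-5 M
Check: 0.0053% ionized — well under 5%, approximation valid.
pH = −log(1.20 × 10^-5) = 4.92

pH = 4.92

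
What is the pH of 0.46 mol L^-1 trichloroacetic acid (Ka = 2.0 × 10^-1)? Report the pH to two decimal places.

Cl3CCOOH ⇌ Cl3CCOO- + H+
Let x = [H+] at equilibrium. Ka = x²/(0.46 − x).
x is not negligible relative to C₀; solve x² + 0.2·x − 0.092 = 0.
x = [−0.2 + √(0.2² + 0.368)]/2 = 2.19 × 10^-1 M
pH = −log[H+] = −log(2.19 × 10^-1) = 0.66

pH = 0.66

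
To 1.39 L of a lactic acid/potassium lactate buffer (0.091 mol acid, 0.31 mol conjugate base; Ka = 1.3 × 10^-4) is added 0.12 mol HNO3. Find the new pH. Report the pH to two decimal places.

pH = 3.84

Added H+ converts CH3CH(OH)COO- to CH3CH(OH)COOH: CH3CH(OH)COOH → 0.211 mol, CH3CH(OH)COO- → 0.19 mol.
pKa = −log(1.3 × 10^-4) = 3.886
pH = pKa + log([A⁻]/[HA]) = 3.886 + log(0.19/0.211) = 3.886 -0.046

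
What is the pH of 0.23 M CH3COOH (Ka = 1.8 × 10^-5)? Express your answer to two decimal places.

pH = 2.69

CH3COOH ⇌ CH3COO- + H+
From the ICE table, Ka = [H+]²/(0.23 − [H+]) = 1.8 × 10^-5.
Since Ka ≪ C₀, [H+] ≈ √(Ka·C₀) = 2.03 × 10^-3 M.
pH = −log(2.03 × 10^-3) = 2.69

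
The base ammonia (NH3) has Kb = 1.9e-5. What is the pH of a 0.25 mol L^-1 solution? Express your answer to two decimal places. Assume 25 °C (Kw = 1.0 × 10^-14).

NH3 + H2O ⇌ NH4+ + OH-
Kb = x²/(0.25 − x) = 1.9 × 10^-5
Since Kb ≪ C₀, x ≈ √(Kb·C₀) = 2.18 × 10^-3 M.
pOH = 2.66, so pH = 14.00 − pOH = 11.34

pH = 11.34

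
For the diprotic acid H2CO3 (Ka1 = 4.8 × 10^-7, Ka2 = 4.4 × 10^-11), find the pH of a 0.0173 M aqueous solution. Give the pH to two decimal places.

Ka1 ≫ Ka2, so treat the first dissociation as the only significant source of H+.
Ka1 = x²/(0.0173 − x) = 4.8 × 10^-7
x ≈ √(4.8 × 10^-7 × 0.0173) = 9.11 × 10^-5 M
pH = −log(9.11 × 10^-5) = 4.04

pH = 4.04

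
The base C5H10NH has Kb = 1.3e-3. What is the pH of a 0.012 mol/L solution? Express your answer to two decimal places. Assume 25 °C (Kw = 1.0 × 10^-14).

pH = 11.53

C5H10NH + H2O ⇌ C5H10NH2+ + OH-
Kb = x²/(0.012 − x) = 1.3 × 10^-3
Here C₀/Kb ≈ 9.23, so the small-x approximation fails. Use the quadratic:
x = [−0.0013 + √(0.0013² + 6.24e-05)]/2 = 3.35 × 10^-3 M
pOH = −log(3.35 × 10^-3) = 2.47; pH = 14.00 − 2.47 = 11.53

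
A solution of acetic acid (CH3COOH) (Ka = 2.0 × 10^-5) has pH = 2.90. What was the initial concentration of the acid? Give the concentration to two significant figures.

C₀ = 8.1 × 10^-2 M

[H+] = 10^(-2.90) = 1.26 × 10^-3 M = x
Ka = x²/(C₀ − x) ⇒ C₀ = x + x²/Ka
C₀ = 1.26 × 10^-3 + (1.26 × 10^-3)²/(2.0 × 10^-5) = 8.06 × 10^-2 M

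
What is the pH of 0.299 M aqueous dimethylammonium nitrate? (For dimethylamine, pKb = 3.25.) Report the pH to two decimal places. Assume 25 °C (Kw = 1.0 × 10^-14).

(CH3)2NH2+ is the conjugate acid of the weak base (CH3)2NH.
Kb = 10^(−3.25) = 5.62 × 10^-4
Ka = Kw/Kb = 1.0×10^-14 / 5.62 × 10^-4 = 1.78 × 10^-11
Ka = [H+]²/(0.299 − [H+]) = 1.78 × 10^-11
Since Ka ≪ C₀, [H+] ≈ √(Ka·C₀) = 2.31 × 10^-6 M.
([H+]/C₀ = 0.00077% < 5%, so the approximation holds.)
pH = −log(2.31 × 10^-6) = 5.64

pH = 5.64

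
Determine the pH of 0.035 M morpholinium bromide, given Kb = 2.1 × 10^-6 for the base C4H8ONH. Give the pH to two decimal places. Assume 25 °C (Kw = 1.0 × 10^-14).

C4H8ONH2+ is the conjugate acid of the weak base C4H8ONH.
Ka = Kw/Kb = 1.0×10^-14 / 2.1 × 10^-6 = 4.76 × 10^-9
From the ICE table, Ka = [H+]²/(0.035 − [H+]) = 4.76 × 10^-9.
Assume [H+] ≪ 0.035: [H+] ≈ √(4.76 × 10^-9 × 0.035) = 1.29 × 10^-5 M
([H+]/C₀ = 0.037% < 5%, so the approximation holds.)
pH = −log(1.29 × 10^-5) = 4.89

pH = 4.89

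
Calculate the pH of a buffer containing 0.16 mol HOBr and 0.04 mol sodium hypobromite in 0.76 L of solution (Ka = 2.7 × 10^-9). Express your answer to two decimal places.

pH = 7.97

pKa = −log(2.7 × 10^-9) = 8.569
pH = pKa + log([A⁻]/[HA]) = 8.569 + log(0.04/0.16)
pH = 8.569 + (-0.602) = 7.97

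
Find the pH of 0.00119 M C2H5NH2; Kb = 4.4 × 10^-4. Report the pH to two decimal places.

C2H5NH2 + H2O ⇌ C2H5NH3+ + OH-
Kb = x²/(0.00119 − x) = 4.4 × 10^-4
The 5% rule fails; solving x² + Kb·x − Kb·C₀ = 0 exactly:
x = (−Kb + √(Kb² + 4·Kb·C₀))/2 = 5.36 × 10^-4 M
pOH = −log(5.36 × 10^-4) = 3.27; pH = 14.00 − 3.27 = 10.73

pH = 10.73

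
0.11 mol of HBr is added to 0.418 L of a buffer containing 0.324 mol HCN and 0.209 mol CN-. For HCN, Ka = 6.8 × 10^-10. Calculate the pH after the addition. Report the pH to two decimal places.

pH = 8.53

After neutralization: n(HCN) = 0.434 mol, n(CN-) = 0.099 mol.
pKa = −log(6.8 × 10^-10) = 9.167
pH = pKa + log([A⁻]/[HA]) = 9.167 + log(0.099/0.434) = 9.167 -0.642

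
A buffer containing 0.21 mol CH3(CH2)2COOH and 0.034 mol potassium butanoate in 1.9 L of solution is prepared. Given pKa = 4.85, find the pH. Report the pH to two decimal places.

pH = 4.06

pH = pKa + log([A⁻]/[HA]) = 4.85 + log(0.034/0.21)
pH = 4.85 + (-0.791) = 4.06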